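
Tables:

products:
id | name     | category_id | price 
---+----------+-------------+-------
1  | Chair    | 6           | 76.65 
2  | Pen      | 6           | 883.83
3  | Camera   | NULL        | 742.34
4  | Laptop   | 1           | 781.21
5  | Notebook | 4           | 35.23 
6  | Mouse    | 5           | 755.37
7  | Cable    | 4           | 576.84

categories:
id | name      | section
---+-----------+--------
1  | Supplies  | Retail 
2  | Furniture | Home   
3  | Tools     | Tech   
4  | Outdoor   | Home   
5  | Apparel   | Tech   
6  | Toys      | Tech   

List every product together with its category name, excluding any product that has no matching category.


INNER JOIN keeps only products rows whose category_id matches an id in categories. Walk through each product:
  - product 1 (Chair): category_id=6 -> matches Toys
  - product 2 (Pen): category_id=6 -> matches Toys
  - product 3 (Camera): category_id=NULL, no match -> dropped
  - product 4 (Laptop): category_id=1 -> matches Supplies
  - product 5 (Notebook): category_id=4 -> matches Outdoor
  - product 6 (Mouse): category_id=5 -> matches Apparel
  - product 7 (Cable): category_id=4 -> matches Outdoor
So 1 of 7 rows is dropped.

SQL:
SELECT a.name, b.name AS category
FROM products a
INNER JOIN categories b ON a.category_id = b.id

Result:
name     | category
---------+---------
Chair    | Toys    
Pen      | Toys    
Laptop   | Supplies
Notebook | Outdoor 
Mouse    | Apparel 
Cable    | Outdoor 


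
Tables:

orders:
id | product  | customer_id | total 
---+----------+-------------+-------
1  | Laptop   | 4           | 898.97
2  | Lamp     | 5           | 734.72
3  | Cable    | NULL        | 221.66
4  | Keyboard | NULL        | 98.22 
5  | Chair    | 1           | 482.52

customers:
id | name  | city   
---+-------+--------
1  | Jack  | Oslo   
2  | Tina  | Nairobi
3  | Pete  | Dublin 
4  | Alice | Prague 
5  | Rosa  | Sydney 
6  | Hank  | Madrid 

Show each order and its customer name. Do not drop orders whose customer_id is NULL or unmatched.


LEFT JOIN keeps every row from orders (the left table); where customer_id has no match in customers, the customer columns become NULL. Walk through each order:
  - order 1 (Laptop): customer_id=4 -> matches Alice
  - order 2 (Lamp): customer_id=5 -> matches Rosa
  - order 3 (Cable): customer_id=NULL, no match -> kept with NULL
  - order 4 (Keyboard): customer_id=NULL, no match -> kept with NULL
  - order 5 (Chair): customer_id=1 -> matches Jack
All 5 rows appear; 2 have NULL customer.

SQL:
SELECT a.product, b.name AS customer
FROM orders a
LEFT JOIN customers b ON a.customer_id = b.id

Result:
product  | customer
---------+---------
Laptop   | Alice   
Lamp     | Rosa    
Cable    | NULL    
Keyboard | NULL    
Chair    | Jack    


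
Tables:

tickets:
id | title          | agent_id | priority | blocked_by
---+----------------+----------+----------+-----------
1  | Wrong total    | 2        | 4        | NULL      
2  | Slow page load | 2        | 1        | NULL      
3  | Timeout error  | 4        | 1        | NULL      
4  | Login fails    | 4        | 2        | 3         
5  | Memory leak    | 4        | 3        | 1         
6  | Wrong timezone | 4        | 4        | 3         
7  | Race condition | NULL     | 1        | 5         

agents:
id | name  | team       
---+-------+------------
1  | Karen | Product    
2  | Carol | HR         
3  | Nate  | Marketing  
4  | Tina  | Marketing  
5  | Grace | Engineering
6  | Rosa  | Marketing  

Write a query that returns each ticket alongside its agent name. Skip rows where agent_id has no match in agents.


INNER JOIN keeps only tickets rows whose agent_id matches an id in agents. Walk through each ticket:
  - ticket 1 (Wrong total): agent_id=2 -> matches Carol
  - ticket 2 (Slow page load): agent_id=2 -> matches Carol
  - ticket 3 (Timeout error): agent_id=4 -> matches Tina
  - ticket 4 (Login fails): agent_id=4 -> matches Tina
  - ticket 5 (Memory leak): agent_id=4 -> matches Tina
  - ticket 6 (Wrong timezone): agent_id=4 -> matches Tina
  - ticket 7 (Race condition): agent_id=NULL, no match -> dropped
So 1 of 7 rows is dropped.

SQL:
SELECT a.title, b.name AS agent
FROM tickets a
INNER JOIN agents b ON a.agent_id = b.id

Result:
title          | agent
---------------+------
Wrong total    | Carol
Slow page load | Carol
Timeout error  | Tina 
Login fails    | Tina 
Memory leak    | Tina 
Wrong timezone | Tina 


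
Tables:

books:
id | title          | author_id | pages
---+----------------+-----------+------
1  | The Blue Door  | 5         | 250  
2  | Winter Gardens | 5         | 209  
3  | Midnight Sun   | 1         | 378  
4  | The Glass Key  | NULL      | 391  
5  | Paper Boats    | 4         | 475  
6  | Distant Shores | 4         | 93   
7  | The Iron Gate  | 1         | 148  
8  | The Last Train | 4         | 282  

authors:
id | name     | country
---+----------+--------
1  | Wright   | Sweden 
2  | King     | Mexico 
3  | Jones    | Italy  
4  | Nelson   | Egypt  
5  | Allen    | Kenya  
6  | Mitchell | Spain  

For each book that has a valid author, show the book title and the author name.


INNER JOIN keeps only books rows whose author_id matches an id in authors. Walk through each book:
  - book 1 (The Blue Door): author_id=5 -> matches Allen
  - book 2 (Winter Gardens): author_id=5 -> matches Allen
  - book 3 (Midnight Sun): author_id=1 -> matches Wright
  - book 4 (The Glass Key): author_id=NULL, no match -> dropped
  - book 5 (Paper Boats): author_id=4 -> matches Nelson
  - book 6 (Distant Shores): author_id=4 -> matches Nelson
  - book 7 (The Iron Gate): author_id=1 -> matches Wright
  - book 8 (The Last Train): author_id=4 -> matches Nelson
So 1 of 8 rows is dropped.

SQL:
SELECT a.title, b.name AS author
FROM books a
INNER JOIN authors b ON a.author_id = b.id

Result:
title          | author
---------------+-------
The Blue Door  | Allen 
Winter Gardens | Allen 
Midnight Sun   | Wright
Paper Boats    | Nelson
Distant Shores | Nelson
The Iron Gate  | Wright
The Last Train | Nelson


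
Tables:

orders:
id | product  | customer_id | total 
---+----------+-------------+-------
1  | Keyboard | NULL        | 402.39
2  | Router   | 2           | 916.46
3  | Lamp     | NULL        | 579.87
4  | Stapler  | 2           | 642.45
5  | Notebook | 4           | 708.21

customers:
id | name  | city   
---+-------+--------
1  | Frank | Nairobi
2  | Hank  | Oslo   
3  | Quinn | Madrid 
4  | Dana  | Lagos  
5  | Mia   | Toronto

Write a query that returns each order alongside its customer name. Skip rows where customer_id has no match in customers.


INNER JOIN keeps only orders rows whose customer_id matches an id in customers. Walk through each order:
  - order 1 (Keyboard): customer_id=NULL, no match -> dropped
  - order 2 (Router): customer_id=2 -> matches Hank
  - order 3 (Lamp): customer_id=NULL, no match -> dropped
  - order 4 (Stapler): customer_id=2 -> matches Hank
  - order 5 (Notebook): customer_id=4 -> matches Dana
So 2 of 5 rows are dropped.

SQL:
SELECT a.product, b.name AS customer
FROM orders a
INNER JOIN customers b ON a.customer_id = b.id

Result:
product  | customer
---------+---------
Router   | Hank    
Stapler  | Hank    
Notebook | Dana    


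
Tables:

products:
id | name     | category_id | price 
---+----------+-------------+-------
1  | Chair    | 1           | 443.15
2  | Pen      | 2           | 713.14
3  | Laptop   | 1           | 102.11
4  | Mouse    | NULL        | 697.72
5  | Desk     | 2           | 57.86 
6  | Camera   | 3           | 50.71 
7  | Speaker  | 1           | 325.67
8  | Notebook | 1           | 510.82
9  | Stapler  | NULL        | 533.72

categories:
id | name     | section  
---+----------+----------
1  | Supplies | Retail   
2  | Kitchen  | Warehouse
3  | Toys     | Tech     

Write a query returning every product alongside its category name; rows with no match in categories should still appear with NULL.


LEFT JOIN keeps every row from products (the left table); where category_id has no match in categories, the category columns become NULL. Walk through each product:
  - product 1 (Chair): category_id=1 -> matches Supplies
  - product 2 (Pen): category_id=2 -> matches Kitchen
  - product 3 (Laptop): category_id=1 -> matches Supplies
  - product 4 (Mouse): category_id=NULL, no match -> kept with NULL
  - product 5 (Desk): category_id=2 -> matches Kitchen
  - product 6 (Camera): category_id=3 -> matches Toys
  - product 7 (Speaker): category_id=1 -> matches Supplies
  - product 8 (Notebook): category_id=1 -> matches Supplies
  - product 9 (Stapler): category_id=NULL, no match -> kept with NULL
All 9 rows appear; 2 have NULL category.

SQL:
SELECT a.name, b.name AS category
FROM products a
LEFT JOIN categories b ON a.category_id = b.id

Result:
name     | category
---------+---------
Chair    | Supplies
Pen      | Kitchen 
Laptop   | Supplies
Mouse    | NULL    
Desk     | Kitchen 
Camera   | Toys    
Speaker  | Supplies
Notebook | Supplies
Stapler  | NULL    


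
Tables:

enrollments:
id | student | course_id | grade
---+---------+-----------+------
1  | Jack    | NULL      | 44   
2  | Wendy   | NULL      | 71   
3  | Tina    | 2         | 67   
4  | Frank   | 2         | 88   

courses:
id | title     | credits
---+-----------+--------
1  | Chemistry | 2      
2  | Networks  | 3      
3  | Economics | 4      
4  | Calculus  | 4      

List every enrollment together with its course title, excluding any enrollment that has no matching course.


INNER JOIN keeps only enrollments rows whose course_id matches an id in courses. Walk through each enrollment:
  - enrollment 1 (Jack): course_id=NULL, no match -> dropped
  - enrollment 2 (Wendy): course_id=NULL, no match -> dropped
  - enrollment 3 (Tina): course_id=2 -> matches Networks
  - enrollment 4 (Frank): course_id=2 -> matches Networks
So 2 of 4 rows are dropped.

SQL:
SELECT a.student, b.title AS course
FROM enrollments a
INNER JOIN courses b ON a.course_id = b.id

Result:
student | course  
--------+---------
Tina    | Networks
Frank   | Networks


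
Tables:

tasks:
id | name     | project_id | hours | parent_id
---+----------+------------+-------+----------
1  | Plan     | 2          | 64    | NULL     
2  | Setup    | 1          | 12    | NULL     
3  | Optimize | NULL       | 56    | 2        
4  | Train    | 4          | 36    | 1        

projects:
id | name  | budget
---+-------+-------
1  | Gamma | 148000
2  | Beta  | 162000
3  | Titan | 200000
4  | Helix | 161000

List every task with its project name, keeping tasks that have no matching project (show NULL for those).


LEFT JOIN keeps every row from tasks (the left table); where project_id has no match in projects, the project columns become NULL. Walk through each task:
  - task 1 (Plan): project_id=2 -> matches Beta
  - task 2 (Setup): project_id=1 -> matches Gamma
  - task 3 (Optimize): project_id=NULL, no match -> kept with NULL
  - task 4 (Train): project_id=4 -> matches Helix
All 4 rows appear; 1 has NULL project.

SQL:
SELECT a.name, b.name AS project
FROM tasks a
LEFT JOIN projects b ON a.project_id = b.id

Result:
name     | project
---------+--------
Plan     | Beta   
Setup    | Gamma  
Optimize | NULL   
Train    | Helix  


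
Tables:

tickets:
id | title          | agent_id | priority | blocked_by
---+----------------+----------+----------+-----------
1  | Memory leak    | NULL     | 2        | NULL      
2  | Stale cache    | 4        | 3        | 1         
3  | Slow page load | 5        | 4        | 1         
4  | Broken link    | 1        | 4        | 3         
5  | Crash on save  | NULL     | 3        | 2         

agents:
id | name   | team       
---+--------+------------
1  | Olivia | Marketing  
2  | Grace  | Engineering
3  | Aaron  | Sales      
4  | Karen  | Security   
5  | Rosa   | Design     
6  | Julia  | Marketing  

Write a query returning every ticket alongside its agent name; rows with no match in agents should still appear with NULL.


LEFT JOIN keeps every row from tickets (the left table); where agent_id has no match in agents, the agent columns become NULL. Walk through each ticket:
  - ticket 1 (Memory leak): agent_id=NULL, no match -> kept with NULL
  - ticket 2 (Stale cache): agent_id=4 -> matches Karen
  - ticket 3 (Slow page load): agent_id=5 -> matches Rosa
  - ticket 4 (Broken link): agent_id=1 -> matches Olivia
  - ticket 5 (Crash on save): agent_id=NULL, no match -> kept with NULL
All 5 rows appear; 2 have NULL agent.

SQL:
SELECT a.title, b.name AS agent
FROM tickets a
LEFT JOIN agents b ON a.agent_id = b.id

Result:
title          | agent 
---------------+-------
Memory leak    | NULL  
Stale cache    | Karen 
Slow page load | Rosa  
Broken link    | Olivia
Crash on save  | NULL  


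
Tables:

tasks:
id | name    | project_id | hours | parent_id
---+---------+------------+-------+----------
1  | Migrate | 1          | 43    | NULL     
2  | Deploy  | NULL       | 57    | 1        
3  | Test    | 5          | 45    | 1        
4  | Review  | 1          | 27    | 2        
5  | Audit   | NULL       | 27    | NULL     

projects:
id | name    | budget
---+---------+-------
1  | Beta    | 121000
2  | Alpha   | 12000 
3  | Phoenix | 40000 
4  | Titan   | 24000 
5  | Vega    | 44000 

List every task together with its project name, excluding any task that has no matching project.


INNER JOIN keeps only tasks rows whose project_id matches an id in projects. Walk through each task:
  - task 1 (Migrate): project_id=1 -> matches Beta
  - task 2 (Deploy): project_id=NULL, no match -> dropped
  - task 3 (Test): project_id=5 -> matches Vega
  - task 4 (Review): project_id=1 -> matches Beta
  - task 5 (Audit): project_id=NULL, no match -> dropped
So 2 of 5 rows are dropped.

SQL:
SELECT a.name, b.name AS project
FROM tasks a
INNER JOIN projects b ON a.project_id = b.id

Result:
name    | project
--------+--------
Migrate | Beta   
Test    | Vega   
Review  | Beta   


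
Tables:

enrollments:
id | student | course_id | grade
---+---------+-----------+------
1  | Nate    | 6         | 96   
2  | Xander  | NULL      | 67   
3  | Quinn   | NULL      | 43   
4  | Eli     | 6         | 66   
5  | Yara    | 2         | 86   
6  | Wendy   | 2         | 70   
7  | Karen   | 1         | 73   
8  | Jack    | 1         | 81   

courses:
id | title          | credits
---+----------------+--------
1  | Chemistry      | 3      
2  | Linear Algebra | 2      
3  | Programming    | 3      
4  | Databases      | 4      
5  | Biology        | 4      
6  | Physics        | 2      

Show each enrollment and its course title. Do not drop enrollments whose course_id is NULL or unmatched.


LEFT JOIN keeps every row from enrollments (the left table); where course_id has no match in courses, the course columns become NULL. Walk through each enrollment:
  - enrollment 1 (Nate): course_id=6 -> matches Physics
  - enrollment 2 (Xander): course_id=NULL, no match -> kept with NULL
  - enrollment 3 (Quinn): course_id=NULL, no match -> kept with NULL
  - enrollment 4 (Eli): course_id=6 -> matches Physics
  - enrollment 5 (Yara): course_id=2 -> matches Linear Algebra
  - enrollment 6 (Wendy): course_id=2 -> matches Linear Algebra
  - enrollment 7 (Karen): course_id=1 -> matches Chemistry
  - enrollment 8 (Jack): course_id=1 -> matches Chemistry
All 8 rows appear; 2 have NULL course.

SQL:
SELECT a.student, b.title AS course
FROM enrollments a
LEFT JOIN courses b ON a.course_id = b.id

Result:
student | course        
--------+---------------
Nate    | Physics       
Xander  | NULL          
Quinn   | NULL          
Eli     | Physics       
Yara    | Linear Algebra
Wendy   | Linear Algebra
Karen   | Chemistry     
Jack    | Chemistry     


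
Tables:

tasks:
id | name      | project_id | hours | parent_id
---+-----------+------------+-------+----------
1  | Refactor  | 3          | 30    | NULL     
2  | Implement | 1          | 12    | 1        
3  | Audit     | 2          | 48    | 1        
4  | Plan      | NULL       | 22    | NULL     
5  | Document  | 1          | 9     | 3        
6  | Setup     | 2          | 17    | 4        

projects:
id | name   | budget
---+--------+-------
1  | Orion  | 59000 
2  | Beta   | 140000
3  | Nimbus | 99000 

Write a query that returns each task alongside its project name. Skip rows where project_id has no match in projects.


INNER JOIN keeps only tasks rows whose project_id matches an id in projects. Walk through each task:
  - task 1 (Refactor): project_id=3 -> matches Nimbus
  - task 2 (Implement): project_id=1 -> matches Orion
  - task 3 (Audit): project_id=2 -> matches Beta
  - task 4 (Plan): project_id=NULL, no match -> dropped
  - task 5 (Document): project_id=1 -> matches Orion
  - task 6 (Setup): project_id=2 -> matches Beta
So 1 of 6 rows is dropped.

SQL:
SELECT a.name, b.name AS project
FROM tasks a
INNER JOIN projects b ON a.project_id = b.id

Result:
name      | project
----------+--------
Refactor  | Nimbus 
Implement | Orion  
Audit     | Beta   
Document  | Orion  
Setup     | Beta   


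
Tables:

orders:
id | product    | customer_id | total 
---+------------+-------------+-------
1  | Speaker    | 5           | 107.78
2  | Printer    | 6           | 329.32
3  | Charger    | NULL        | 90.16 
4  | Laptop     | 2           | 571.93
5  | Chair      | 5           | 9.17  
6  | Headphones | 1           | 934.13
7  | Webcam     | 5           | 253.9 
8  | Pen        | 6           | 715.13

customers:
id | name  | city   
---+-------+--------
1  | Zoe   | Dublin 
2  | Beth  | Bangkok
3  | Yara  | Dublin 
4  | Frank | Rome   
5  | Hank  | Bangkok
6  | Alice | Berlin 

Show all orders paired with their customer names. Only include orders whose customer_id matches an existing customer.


INNER JOIN keeps only orders rows whose customer_id matches an id in customers. Walk through each order:
  - order 1 (Speaker): customer_id=5 -> matches Hank
  - order 2 (Printer): customer_id=6 -> matches Alice
  - order 3 (Charger): customer_id=NULL, no match -> dropped
  - order 4 (Laptop): customer_id=2 -> matches Beth
  - order 5 (Chair): customer_id=5 -> matches Hank
  - order 6 (Headphones): customer_id=1 -> matches Zoe
  - order 7 (Webcam): customer_id=5 -> matches Hank
  - order 8 (Pen): customer_id=6 -> matches Alice
So 1 of 8 rows is dropped.

SQL:
SELECT a.product, b.name AS customer
FROM orders a
INNER JOIN customers b ON a.customer_id = b.id

Result:
product    | customer
-----------+---------
Speaker    | Hank    
Printer    | Alice   
Laptop     | Beth    
Chair      | Hank    
Headphones | Zoe     
Webcam     | Hank    
Pen        | Alice   


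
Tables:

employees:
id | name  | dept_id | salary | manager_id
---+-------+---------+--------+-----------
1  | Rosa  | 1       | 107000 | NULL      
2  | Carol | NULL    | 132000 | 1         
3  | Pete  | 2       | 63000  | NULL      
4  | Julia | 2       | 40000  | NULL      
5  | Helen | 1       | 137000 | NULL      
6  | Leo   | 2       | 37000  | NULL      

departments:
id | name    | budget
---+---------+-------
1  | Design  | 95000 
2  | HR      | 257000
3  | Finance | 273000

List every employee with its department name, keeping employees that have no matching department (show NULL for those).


LEFT JOIN keeps every row from employees (the left table); where dept_id has no match in departments, the department columns become NULL. Walk through each employee:
  - employee 1 (Rosa): dept_id=1 -> matches Design
  - employee 2 (Carol): dept_id=NULL, no match -> kept with NULL
  - employee 3 (Pete): dept_id=2 -> matches HR
  - employee 4 (Julia): dept_id=2 -> matches HR
  - employee 5 (Helen): dept_id=1 -> matches Design
  - employee 6 (Leo): dept_id=2 -> matches HR
All 6 rows appear; 1 has NULL department.

SQL:
SELECT a.name, b.name AS department
FROM employees a
LEFT JOIN departments b ON a.dept_id = b.id

Result:
name  | department
------+-----------
Rosa  | Design    
Carol | NULL      
Pete  | HR        
Julia | HR        
Helen | Design    
Leo   | HR        


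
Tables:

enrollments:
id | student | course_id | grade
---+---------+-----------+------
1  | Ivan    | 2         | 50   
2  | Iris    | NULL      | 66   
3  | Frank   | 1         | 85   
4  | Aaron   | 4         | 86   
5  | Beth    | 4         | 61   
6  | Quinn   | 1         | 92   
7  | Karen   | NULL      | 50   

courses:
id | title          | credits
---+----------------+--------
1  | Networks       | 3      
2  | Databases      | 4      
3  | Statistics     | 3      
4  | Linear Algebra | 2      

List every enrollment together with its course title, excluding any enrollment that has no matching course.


INNER JOIN keeps only enrollments rows whose course_id matches an id in courses. Walk through each enrollment:
  - enrollment 1 (Ivan): course_id=2 -> matches Databases
  - enrollment 2 (Iris): course_id=NULL, no match -> dropped
  - enrollment 3 (Frank): course_id=1 -> matches Networks
  - enrollment 4 (Aaron): course_id=4 -> matches Linear Algebra
  - enrollment 5 (Beth): course_id=4 -> matches Linear Algebra
  - enrollment 6 (Quinn): course_id=1 -> matches Networks
  - enrollment 7 (Karen): course_id=NULL, no match -> dropped
So 2 of 7 rows are dropped.

SQL:
SELECT a.student, b.title AS course
FROM enrollments a
INNER JOIN courses b ON a.course_id = b.id

Result:
student | course        
--------+---------------
Ivan    | Databases     
Frank   | Networks      
Aaron   | Linear Algebra
Beth    | Linear Algebra
Quinn   | Networks      


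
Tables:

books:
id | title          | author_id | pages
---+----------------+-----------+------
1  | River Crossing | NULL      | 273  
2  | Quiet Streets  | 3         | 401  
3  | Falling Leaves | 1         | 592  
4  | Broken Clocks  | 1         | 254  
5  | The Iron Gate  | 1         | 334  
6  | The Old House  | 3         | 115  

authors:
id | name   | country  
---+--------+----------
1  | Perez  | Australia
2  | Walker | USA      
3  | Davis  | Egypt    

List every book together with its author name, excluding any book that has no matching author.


INNER JOIN keeps only books rows whose author_id matches an id in authors. Walk through each book:
  - book 1 (River Crossing): author_id=NULL, no match -> dropped
  - book 2 (Quiet Streets): author_id=3 -> matches Davis
  - book 3 (Falling Leaves): author_id=1 -> matches Perez
  - book 4 (Broken Clocks): author_id=1 -> matches Perez
  - book 5 (The Iron Gate): author_id=1 -> matches Perez
  - book 6 (The Old House): author_id=3 -> matches Davis
So 1 of 6 rows is dropped.

SQL:
SELECT a.title, b.name AS author
FROM books a
INNER JOIN authors b ON a.author_id = b.id

Result:
title          | author
---------------+-------
Quiet Streets  | Davis 
Falling Leaves | Perez 
Broken Clocks  | Perez 
The Iron Gate  | Perez 
The Old House  | Davis 


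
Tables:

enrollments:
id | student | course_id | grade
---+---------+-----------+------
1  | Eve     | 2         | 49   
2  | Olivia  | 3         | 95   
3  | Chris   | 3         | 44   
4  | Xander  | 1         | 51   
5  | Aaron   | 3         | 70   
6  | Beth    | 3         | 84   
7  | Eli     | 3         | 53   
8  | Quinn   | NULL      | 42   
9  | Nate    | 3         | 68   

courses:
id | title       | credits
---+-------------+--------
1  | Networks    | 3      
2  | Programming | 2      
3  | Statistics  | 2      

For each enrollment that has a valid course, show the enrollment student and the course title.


INNER JOIN keeps only enrollments rows whose course_id matches an id in courses. Walk through each enrollment:
  - enrollment 1 (Eve): course_id=2 -> matches Programming
  - enrollment 2 (Olivia): course_id=3 -> matches Statistics
  - enrollment 3 (Chris): course_id=3 -> matches Statistics
  - enrollment 4 (Xander): course_id=1 -> matches Networks
  - enrollment 5 (Aaron): course_id=3 -> matches Statistics
  - enrollment 6 (Beth): course_id=3 -> matches Statistics
  - enrollment 7 (Eli): course_id=3 -> matches Statistics
  - enrollment 8 (Quinn): course_id=NULL, no match -> dropped
  - enrollment 9 (Nate): course_id=3 -> matches Statistics
So 1 of 9 rows is dropped.

SQL:
SELECT a.student, b.title AS course
FROM enrollments a
INNER JOIN courses b ON a.course_id = b.id

Result:
student | course     
--------+------------
Eve     | Programming
Olivia  | Statistics 
Chris   | Statistics 
Xander  | Networks   
Aaron   | Statistics 
Beth    | Statistics 
Eli     | Statistics 
Nate    | Statistics 


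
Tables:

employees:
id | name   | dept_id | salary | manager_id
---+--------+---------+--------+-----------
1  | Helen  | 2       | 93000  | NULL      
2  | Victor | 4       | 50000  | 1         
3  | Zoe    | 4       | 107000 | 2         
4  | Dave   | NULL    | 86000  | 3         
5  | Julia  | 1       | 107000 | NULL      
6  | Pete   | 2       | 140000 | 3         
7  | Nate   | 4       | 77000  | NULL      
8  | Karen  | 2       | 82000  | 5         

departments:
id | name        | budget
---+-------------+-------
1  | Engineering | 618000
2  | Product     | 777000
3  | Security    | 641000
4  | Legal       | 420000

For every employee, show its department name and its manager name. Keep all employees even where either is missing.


Two LEFT JOINs from the same base table employees: one to departments via dept_id, one to employees itself via manager_id. Both are LEFT so every employee is preserved.
Match against departments:
  - employee 1 (Helen): dept_id=2 -> matches Product
  - employee 2 (Victor): dept_id=4 -> matches Legal
  - employee 3 (Zoe): dept_id=4 -> matches Legal
  - employee 4 (Dave): dept_id=NULL, no match -> kept with NULL
  - employee 5 (Julia): dept_id=1 -> matches Engineering
  - employee 6 (Pete): dept_id=2 -> matches Product
  - employee 7 (Nate): dept_id=4 -> matches Legal
  - employee 8 (Karen): dept_id=2 -> matches Product
Match against employees (self):
  - employee 1 (Helen): manager_id=NULL -> NULL
  - employee 2 (Victor): manager_id=1 -> Helen
  - employee 3 (Zoe): manager_id=2 -> Victor
  - employee 4 (Dave): manager_id=3 -> Zoe
  - employee 5 (Julia): manager_id=NULL -> NULL
  - employee 6 (Pete): manager_id=3 -> Zoe
  - employee 7 (Nate): manager_id=NULL -> NULL
  - employee 8 (Karen): manager_id=5 -> Julia

SQL:
SELECT a.name, b.name AS department, c.name AS manager
FROM employees a
LEFT JOIN departments b ON a.dept_id = b.id
LEFT JOIN employees c ON a.manager_id = c.id

Result:
name   | department  | manager
-------+-------------+--------
Helen  | Product     | NULL   
Victor | Legal       | Helen  
Zoe    | Legal       | Victor 
Dave   | NULL        | Zoe    
Julia  | Engineering | NULL   
Pete   | Product     | Zoe    
Nate   | Legal       | NULL   
Karen  | Product     | Julia  


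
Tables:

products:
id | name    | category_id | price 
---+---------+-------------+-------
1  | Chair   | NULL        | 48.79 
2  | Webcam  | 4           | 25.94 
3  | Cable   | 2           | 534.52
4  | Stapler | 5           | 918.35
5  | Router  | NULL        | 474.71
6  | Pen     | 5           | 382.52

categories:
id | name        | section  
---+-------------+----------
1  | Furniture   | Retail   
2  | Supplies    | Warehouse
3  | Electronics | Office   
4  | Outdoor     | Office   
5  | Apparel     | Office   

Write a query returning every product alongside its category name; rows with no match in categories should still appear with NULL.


LEFT JOIN keeps every row from products (the left table); where category_id has no match in categories, the category columns become NULL. Walk through each product:
  - product 1 (Chair): category_id=NULL, no match -> kept with NULL
  - product 2 (Webcam): category_id=4 -> matches Outdoor
  - product 3 (Cable): category_id=2 -> matches Supplies
  - product 4 (Stapler): category_id=5 -> matches Apparel
  - product 5 (Router): category_id=NULL, no match -> kept with NULL
  - product 6 (Pen): category_id=5 -> matches Apparel
All 6 rows appear; 2 have NULL category.

SQL:
SELECT a.name, b.name AS category
FROM products a
LEFT JOIN categories b ON a.category_id = b.id

Result:
name    | category
--------+---------
Chair   | NULL    
Webcam  | Outdoor 
Cable   | Supplies
Stapler | Apparel 
Router  | NULL    
Pen     | Apparel 


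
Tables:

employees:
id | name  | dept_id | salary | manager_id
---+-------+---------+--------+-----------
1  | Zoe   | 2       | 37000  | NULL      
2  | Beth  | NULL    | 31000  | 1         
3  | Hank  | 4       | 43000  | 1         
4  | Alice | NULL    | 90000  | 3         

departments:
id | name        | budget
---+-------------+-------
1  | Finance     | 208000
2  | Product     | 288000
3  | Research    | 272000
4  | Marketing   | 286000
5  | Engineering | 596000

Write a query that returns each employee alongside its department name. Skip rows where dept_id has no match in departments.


INNER JOIN keeps only employees rows whose dept_id matches an id in departments. Walk through each employee:
  - employee 1 (Zoe): dept_id=2 -> matches Product
  - employee 2 (Beth): dept_id=NULL, no match -> dropped
  - employee 3 (Hank): dept_id=4 -> matches Marketing
  - employee 4 (Alice): dept_id=NULL, no match -> dropped
So 2 of 4 rows are dropped.

SQL:
SELECT a.name, b.name AS department
FROM employees a
INNER JOIN departments b ON a.dept_id = b.id

Result:
name | department
-----+-----------
Zoe  | Product   
Hank | Marketing 


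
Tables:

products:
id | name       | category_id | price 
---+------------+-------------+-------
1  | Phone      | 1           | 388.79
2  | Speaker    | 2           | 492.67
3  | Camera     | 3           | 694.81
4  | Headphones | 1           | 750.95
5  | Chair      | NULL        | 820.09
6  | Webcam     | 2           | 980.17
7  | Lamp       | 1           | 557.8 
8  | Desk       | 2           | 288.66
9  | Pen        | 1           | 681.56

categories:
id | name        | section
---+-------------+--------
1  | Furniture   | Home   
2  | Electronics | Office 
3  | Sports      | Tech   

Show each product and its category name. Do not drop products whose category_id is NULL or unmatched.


LEFT JOIN keeps every row from products (the left table); where category_id has no match in categories, the category columns become NULL. Walk through each product:
  - product 1 (Phone): category_id=1 -> matches Furniture
  - product 2 (Speaker): category_id=2 -> matches Electronics
  - product 3 (Camera): category_id=3 -> matches Sports
  - product 4 (Headphones): category_id=1 -> matches Furniture
  - product 5 (Chair): category_id=NULL, no match -> kept with NULL
  - product 6 (Webcam): category_id=2 -> matches Electronics
  - product 7 (Lamp): category_id=1 -> matches Furniture
  - product 8 (Desk): category_id=2 -> matches Electronics
  - product 9 (Pen): category_id=1 -> matches Furniture
All 9 rows appear; 1 has NULL category.

SQL:
SELECT a.name, b.name AS category
FROM products a
LEFT JOIN categories b ON a.category_id = b.id

Result:
name       | category   
-----------+------------
Phone      | Furniture  
Speaker    | Electronics
Camera     | Sports     
Headphones | Furniture  
Chair      | NULL       
Webcam     | Electronics
Lamp       | Furniture  
Desk       | Electronics
Pen        | Furniture  


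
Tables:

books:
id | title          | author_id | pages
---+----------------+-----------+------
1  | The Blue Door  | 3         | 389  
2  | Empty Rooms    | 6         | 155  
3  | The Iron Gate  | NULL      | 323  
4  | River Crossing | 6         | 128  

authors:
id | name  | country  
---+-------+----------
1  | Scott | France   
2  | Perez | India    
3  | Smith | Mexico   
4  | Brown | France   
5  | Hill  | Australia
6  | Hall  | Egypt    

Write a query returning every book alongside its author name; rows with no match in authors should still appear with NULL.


LEFT JOIN keeps every row from books (the left table); where author_id has no match in authors, the author columns become NULL. Walk through each book:
  - book 1 (The Blue Door): author_id=3 -> matches Smith
  - book 2 (Empty Rooms): author_id=6 -> matches Hall
  - book 3 (The Iron Gate): author_id=NULL, no match -> kept with NULL
  - book 4 (River Crossing): author_id=6 -> matches Hall
All 4 rows appear; 1 has NULL author.

SQL:
SELECT a.title, b.name AS author
FROM books a
LEFT JOIN authors b ON a.author_id = b.id

Result:
title          | author
---------------+-------
The Blue Door  | Smith 
Empty Rooms    | Hall  
The Iron Gate  | NULL  
River Crossing | Hall  


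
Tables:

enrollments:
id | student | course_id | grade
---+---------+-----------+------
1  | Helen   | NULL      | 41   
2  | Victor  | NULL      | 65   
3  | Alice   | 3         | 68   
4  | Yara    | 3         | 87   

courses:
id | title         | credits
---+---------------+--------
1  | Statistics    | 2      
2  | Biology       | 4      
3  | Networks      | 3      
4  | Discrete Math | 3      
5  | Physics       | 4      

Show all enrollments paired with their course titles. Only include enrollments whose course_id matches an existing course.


INNER JOIN keeps only enrollments rows whose course_id matches an id in courses. Walk through each enrollment:
  - enrollment 1 (Helen): course_id=NULL, no match -> dropped
  - enrollment 2 (Victor): course_id=NULL, no match -> dropped
  - enrollment 3 (Alice): course_id=3 -> matches Networks
  - enrollment 4 (Yara): course_id=3 -> matches Networks
So 2 of 4 rows are dropped.

SQL:
SELECT a.student, b.title AS course
FROM enrollments a
INNER JOIN courses b ON a.course_id = b.id

Result:
student | course  
--------+---------
Alice   | Networks
Yara    | Networks


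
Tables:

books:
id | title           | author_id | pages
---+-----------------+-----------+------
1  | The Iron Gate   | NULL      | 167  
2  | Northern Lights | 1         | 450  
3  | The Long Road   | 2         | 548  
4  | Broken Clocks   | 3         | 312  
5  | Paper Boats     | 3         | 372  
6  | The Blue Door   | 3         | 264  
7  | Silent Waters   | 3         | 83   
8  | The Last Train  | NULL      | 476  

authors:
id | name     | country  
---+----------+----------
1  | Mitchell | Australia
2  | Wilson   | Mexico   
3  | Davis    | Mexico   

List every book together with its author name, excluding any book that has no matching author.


INNER JOIN keeps only books rows whose author_id matches an id in authors. Walk through each book:
  - book 1 (The Iron Gate): author_id=NULL, no match -> dropped
  - book 2 (Northern Lights): author_id=1 -> matches Mitchell
  - book 3 (The Long Road): author_id=2 -> matches Wilson
  - book 4 (Broken Clocks): author_id=3 -> matches Davis
  - book 5 (Paper Boats): author_id=3 -> matches Davis
  - book 6 (The Blue Door): author_id=3 -> matches Davis
  - book 7 (Silent Waters): author_id=3 -> matches Davis
  - book 8 (The Last Train): author_id=NULL, no match -> dropped
So 2 of 8 rows are dropped.

SQL:
SELECT a.title, b.name AS author
FROM books a
INNER JOIN authors b ON a.author_id = b.id

Result:
title           | author  
----------------+---------
Northern Lights | Mitchell
The Long Road   | Wilson  
Broken Clocks   | Davis   
Paper Boats     | Davis   
The Blue Door   | Davis   
Silent Waters   | Davis   


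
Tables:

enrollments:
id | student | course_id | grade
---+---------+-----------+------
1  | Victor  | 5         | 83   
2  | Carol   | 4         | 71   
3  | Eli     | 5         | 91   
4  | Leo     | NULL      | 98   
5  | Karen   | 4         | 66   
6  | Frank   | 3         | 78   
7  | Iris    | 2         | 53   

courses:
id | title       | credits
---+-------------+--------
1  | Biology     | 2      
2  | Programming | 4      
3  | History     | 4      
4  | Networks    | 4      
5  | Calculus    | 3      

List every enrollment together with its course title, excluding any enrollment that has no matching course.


INNER JOIN keeps only enrollments rows whose course_id matches an id in courses. Walk through each enrollment:
  - enrollment 1 (Victor): course_id=5 -> matches Calculus
  - enrollment 2 (Carol): course_id=4 -> matches Networks
  - enrollment 3 (Eli): course_id=5 -> matches Calculus
  - enrollment 4 (Leo): course_id=NULL, no match -> dropped
  - enrollment 5 (Karen): course_id=4 -> matches Networks
  - enrollment 6 (Frank): course_id=3 -> matches History
  - enrollment 7 (Iris): course_id=2 -> matches Programming
So 1 of 7 rows is dropped.

SQL:
SELECT a.student, b.title AS course
FROM enrollments a
INNER JOIN courses b ON a.course_id = b.id

Result:
student | course     
--------+------------
Victor  | Calculus   
Carol   | Networks   
Eli     | Calculus   
Karen   | Networks   
Frank   | History    
Iris    | Programming


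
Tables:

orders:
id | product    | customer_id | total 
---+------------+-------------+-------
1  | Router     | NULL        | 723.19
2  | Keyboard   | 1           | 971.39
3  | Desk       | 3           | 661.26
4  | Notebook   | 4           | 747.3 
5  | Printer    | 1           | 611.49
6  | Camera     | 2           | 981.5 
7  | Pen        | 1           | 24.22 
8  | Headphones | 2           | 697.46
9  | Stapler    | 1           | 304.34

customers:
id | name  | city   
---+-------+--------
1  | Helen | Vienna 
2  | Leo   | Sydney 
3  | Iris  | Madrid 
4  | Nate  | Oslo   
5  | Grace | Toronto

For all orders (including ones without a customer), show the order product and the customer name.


LEFT JOIN keeps every row from orders (the left table); where customer_id has no match in customers, the customer columns become NULL. Walk through each order:
  - order 1 (Router): customer_id=NULL, no match -> kept with NULL
  - order 2 (Keyboard): customer_id=1 -> matches Helen
  - order 3 (Desk): customer_id=3 -> matches Iris
  - order 4 (Notebook): customer_id=4 -> matches Nate
  - order 5 (Printer): customer_id=1 -> matches Helen
  - order 6 (Camera): customer_id=2 -> matches Leo
  - order 7 (Pen): customer_id=1 -> matches Helen
  - order 8 (Headphones): customer_id=2 -> matches Leo
  - order 9 (Stapler): customer_id=1 -> matches Helen
All 9 rows appear; 1 has NULL customer.

SQL:
SELECT a.product, b.name AS customer
FROM orders a
LEFT JOIN customers b ON a.customer_id = b.id

Result:
product    | customer
-----------+---------
Router     | NULL    
Keyboard   | Helen   
Desk       | Iris    
Notebook   | Nate    
Printer    | Helen   
Camera     | Leo     
Pen        | Helen   
Headphones | Leo     
Stapler    | Helen   


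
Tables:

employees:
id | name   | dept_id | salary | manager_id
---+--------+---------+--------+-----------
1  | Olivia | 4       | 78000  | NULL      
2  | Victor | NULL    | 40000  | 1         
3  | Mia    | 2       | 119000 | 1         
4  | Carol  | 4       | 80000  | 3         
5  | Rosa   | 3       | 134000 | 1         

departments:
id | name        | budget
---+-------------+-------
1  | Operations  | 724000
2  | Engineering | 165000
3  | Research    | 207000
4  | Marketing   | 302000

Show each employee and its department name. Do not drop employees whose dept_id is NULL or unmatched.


LEFT JOIN keeps every row from employees (the left table); where dept_id has no match in departments, the department columns become NULL. Walk through each employee:
  - employee 1 (Olivia): dept_id=4 -> matches Marketing
  - employee 2 (Victor): dept_id=NULL, no match -> kept with NULL
  - employee 3 (Mia): dept_id=2 -> matches Engineering
  - employee 4 (Carol): dept_id=4 -> matches Marketing
  - employee 5 (Rosa): dept_id=3 -> matches Research
All 5 rows appear; 1 has NULL department.

SQL:
SELECT a.name, b.name AS department
FROM employees a
LEFT JOIN departments b ON a.dept_id = b.id

Result:
name   | department 
-------+------------
Olivia | Marketing  
Victor | NULL       
Mia    | Engineering
Carol  | Marketing  
Rosa   | Research   


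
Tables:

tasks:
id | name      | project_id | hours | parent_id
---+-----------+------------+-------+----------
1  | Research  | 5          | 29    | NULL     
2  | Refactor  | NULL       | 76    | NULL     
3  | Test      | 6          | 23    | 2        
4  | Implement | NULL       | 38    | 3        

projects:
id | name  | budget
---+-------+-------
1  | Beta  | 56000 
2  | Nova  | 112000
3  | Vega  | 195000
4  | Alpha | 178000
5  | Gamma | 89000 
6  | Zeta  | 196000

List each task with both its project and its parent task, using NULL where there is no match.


Two LEFT JOINs from the same base table tasks: one to projects via project_id, one to tasks itself via parent_id. Both are LEFT so every task is preserved.
Match against projects:
  - task 1 (Research): project_id=5 -> matches Gamma
  - task 2 (Refactor): project_id=NULL, no match -> kept with NULL
  - task 3 (Test): project_id=6 -> matches Zeta
  - task 4 (Implement): project_id=NULL, no match -> kept with NULL
Match against tasks (self):
  - task 1 (Research): parent_id=NULL -> NULL
  - task 2 (Refactor): parent_id=NULL -> NULL
  - task 3 (Test): parent_id=2 -> Refactor
  - task 4 (Implement): parent_id=3 -> Test

SQL:
SELECT a.name, b.name AS project, c.name AS parent
FROM tasks a
LEFT JOIN projects b ON a.project_id = b.id
LEFT JOIN tasks c ON a.parent_id = c.id

Result:
name      | project | parent  
----------+---------+---------
Research  | Gamma   | NULL    
Refactor  | NULL    | NULL    
Test      | Zeta    | Refactor
Implement | NULL    | Test    
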